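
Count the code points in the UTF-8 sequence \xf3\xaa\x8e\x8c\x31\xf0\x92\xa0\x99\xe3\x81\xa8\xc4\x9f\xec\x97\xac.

Byte at offset 0: 0xF3 = 11110011 → 4-byte char (#1). Advance 4.
Byte at offset 4: 0x31 = 00110001 → 1-byte char (#2). Advance 1.
Byte at offset 5: 0xF0 = 11110000 → 4-byte char (#3). Advance 4.
Byte at offset 9: 0xE3 = 11100011 → 3-byte char (#4). Advance 3.
Byte at offset 12: 0xC4 = 11000100 → 2-byte char (#5). Advance 2.
Byte at offset 14: 0xEC = 11101100 → 3-byte char (#6). Advance 3.
Reached end at offset 17 after 6 code points.

6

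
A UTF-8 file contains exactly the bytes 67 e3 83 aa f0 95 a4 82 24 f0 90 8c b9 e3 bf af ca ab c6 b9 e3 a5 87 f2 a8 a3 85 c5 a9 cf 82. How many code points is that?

12

Byte at offset 0: 0x67 = 01100111 → 1-byte char (#1). Advance 1.
Byte at offset 1: 0xE3 = 11100011 → 3-byte char (#2). Advance 3.
Byte at offset 4: 0xF0 = 11110000 → 4-byte char (#3). Advance 4.
Byte at offset 8: 0x24 = 00100100 → 1-byte char (#4). Advance 1.
Byte at offset 9: 0xF0 = 11110000 → 4-byte char (#5). Advance 4.
Byte at offset 13: 0xE3 = 11100011 → 3-byte char (#6). Advance 3.
Byte at offset 16: 0xCA = 11001010 → 2-byte char (#7). Advance 2.
Byte at offset 18: 0xC6 = 11000110 → 2-byte char (#8). Advance 2.
Byte at offset 20: 0xE3 = 11100011 → 3-byte char (#9). Advance 3.
Byte at offset 23: 0xF2 = 11110010 → 4-byte char (#10). Advance 4.
Byte at offset 27: 0xC5 = 11000101 → 2-byte char (#11). Advance 2.
Byte at offset 29: 0xCF = 11001111 → 2-byte char (#12). Advance 2.
Reached end at offset 31 after 12 code points.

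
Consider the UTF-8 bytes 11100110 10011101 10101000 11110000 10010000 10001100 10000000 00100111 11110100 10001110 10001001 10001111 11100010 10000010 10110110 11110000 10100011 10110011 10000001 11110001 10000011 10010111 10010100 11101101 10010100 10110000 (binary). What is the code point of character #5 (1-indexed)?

U+20B6

Offset 0: leading byte 0xE6 = 11100110 → 3-byte char #1 = E6 9D A8.
Offset 3: leading byte 0xF0 = 11110000 → 4-byte char #2 = F0 90 8C 80.
Offset 7: leading byte 0x27 = 00100111 → 1-byte char #3 = 27.
Offset 8: leading byte 0xF4 = 11110100 → 4-byte char #4 = F4 8E 89 8F.
Offset 12: leading byte 0xE2 = 11100010 → 3-byte char #5 = E2 82 B6.
Leading byte 0xE2 = 11100010 matches 1110xxxx → 3-byte sequence.
Byte 1: 0xE2 = 11100010, payload 0010 (4 bits).
Byte 2: 0x82 = 10000010 (10xxxxxx ✓), payload 000010.
Byte 3: 0xB6 = 10110110 (10xxxxxx ✓), payload 110110.
Concatenate: 0010000010110110 = 0x20B6 (16 bits → U+20B6).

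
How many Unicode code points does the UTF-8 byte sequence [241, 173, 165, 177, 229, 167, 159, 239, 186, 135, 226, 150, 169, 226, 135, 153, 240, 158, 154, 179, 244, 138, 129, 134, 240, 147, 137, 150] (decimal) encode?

Byte at offset 0: 0xF1 = 11110001 → 4-byte char (#1). Advance 4.
Byte at offset 4: 0xE5 = 11100101 → 3-byte char (#2). Advance 3.
Byte at offset 7: 0xEF = 11101111 → 3-byte char (#3). Advance 3.
Byte at offset 10: 0xE2 = 11100010 → 3-byte char (#4). Advance 3.
Byte at offset 13: 0xE2 = 11100010 → 3-byte char (#5). Advance 3.
Byte at offset 16: 0xF0 = 11110000 → 4-byte char (#6). Advance 4.
Byte at offset 20: 0xF4 = 11110100 → 4-byte char (#7). Advance 4.
Byte at offset 24: 0xF0 = 11110000 → 4-byte char (#8). Advance 4.
Reached end at offset 28 after 8 code points.

8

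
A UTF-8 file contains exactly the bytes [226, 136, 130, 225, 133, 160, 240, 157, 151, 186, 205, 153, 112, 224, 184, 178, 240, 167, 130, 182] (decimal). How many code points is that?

7

Byte at offset 0: 0xE2 = 11100010 → 3-byte char (#1). Advance 3.
Byte at offset 3: 0xE1 = 11100001 → 3-byte char (#2). Advance 3.
Byte at offset 6: 0xF0 = 11110000 → 4-byte char (#3). Advance 4.
Byte at offset 10: 0xCD = 11001101 → 2-byte char (#4). Advance 2.
Byte at offset 12: 0x70 = 01110000 → 1-byte char (#5). Advance 1.
Byte at offset 13: 0xE0 = 11100000 → 3-byte char (#6). Advance 3.
Byte at offset 16: 0xF0 = 11110000 → 4-byte char (#7). Advance 4.
Reached end at offset 20 after 7 code points.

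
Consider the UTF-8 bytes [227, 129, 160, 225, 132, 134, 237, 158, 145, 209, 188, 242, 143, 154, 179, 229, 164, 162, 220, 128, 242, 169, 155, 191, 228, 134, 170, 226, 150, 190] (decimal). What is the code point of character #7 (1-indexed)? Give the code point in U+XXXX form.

Offset 0: leading byte 0xE3 = 11100011 → 3-byte char #1 = E3 81 A0.
Offset 3: leading byte 0xE1 = 11100001 → 3-byte char #2 = E1 84 86.
Offset 6: leading byte 0xED = 11101101 → 3-byte char #3 = ED 9E 91.
Offset 9: leading byte 0xD1 = 11010001 → 2-byte char #4 = D1 BC.
Offset 11: leading byte 0xF2 = 11110010 → 4-byte char #5 = F2 8F 9A B3.
Offset 15: leading byte 0xE5 = 11100101 → 3-byte char #6 = E5 A4 A2.
Offset 18: leading byte 0xDC = 11011100 → 2-byte char #7 = DC 80.
Leading byte 0xDC = 11011100 matches 110xxxxx → 2-byte sequence.
Byte 1: 0xDC = 11011100, payload 11100 (5 bits).
Byte 2: 0x80 = 10000000 (10xxxxxx ✓), payload 000000.
Concatenate: 11100000000 = 0x700 (11 bits → U+0700).

U+0700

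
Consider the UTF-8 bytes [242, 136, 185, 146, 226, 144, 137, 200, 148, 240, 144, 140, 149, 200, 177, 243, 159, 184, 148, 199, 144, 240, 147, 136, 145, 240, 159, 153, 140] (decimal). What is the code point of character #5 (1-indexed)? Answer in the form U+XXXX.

U+0231

Offset 0: leading byte 0xF2 = 11110010 → 4-byte char #1 = F2 88 B9 92.
Offset 4: leading byte 0xE2 = 11100010 → 3-byte char #2 = E2 90 89.
Offset 7: leading byte 0xC8 = 11001000 → 2-byte char #3 = C8 94.
Offset 9: leading byte 0xF0 = 11110000 → 4-byte char #4 = F0 90 8C 95.
Offset 13: leading byte 0xC8 = 11001000 → 2-byte char #5 = C8 B1.
Leading byte 0xC8 = 11001000 matches 110xxxxx → 2-byte sequence.
Byte 1: 0xC8 = 11001000, payload 01000 (5 bits).
Byte 2: 0xB1 = 10110001 (10xxxxxx ✓), payload 110001.
Concatenate: 01000110001 = 0x231 (11 bits → U+0231).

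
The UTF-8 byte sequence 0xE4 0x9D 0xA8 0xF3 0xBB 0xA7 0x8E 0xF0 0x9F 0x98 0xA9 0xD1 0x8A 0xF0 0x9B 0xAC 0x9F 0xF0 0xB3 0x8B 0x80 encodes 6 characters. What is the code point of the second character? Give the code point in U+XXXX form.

Offset 0: leading byte 0xE4 = 11100100 → 3-byte char #1 = E4 9D A8.
Offset 3: leading byte 0xF3 = 11110011 → 4-byte char #2 = F3 BB A7 8E.
Leading byte 0xF3 = 11110011 matches 11110xxx → 4-byte sequence.
Byte 1: 0xF3 = 11110011, payload 011 (3 bits).
Byte 2: 0xBB = 10111011 (10xxxxxx ✓), payload 111011.
Byte 3: 0xA7 = 10100111 (10xxxxxx ✓), payload 100111.
Byte 4: 0x8E = 10001110 (10xxxxxx ✓), payload 001110.
Concatenate: 011111011100111001110 = 0xFB9CE (21 bits → U+FB9CE).

U+FB9CE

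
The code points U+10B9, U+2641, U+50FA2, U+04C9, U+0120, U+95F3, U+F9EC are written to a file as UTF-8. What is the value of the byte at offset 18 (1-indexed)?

1-indexed offset 18 is 0-indexed offset 17.
U+10B9 → 3-byte form E1 82 B9 at offsets 0–2.
U+2641 → 3-byte form E2 99 81 at offsets 3–5.
U+50FA2 → 4-byte form F1 90 BE A2 at offsets 6–9.
U+04C9 → 2-byte form D3 89 at offsets 10–11.
U+0120 → 2-byte form C4 A0 at offsets 12–13.
U+95F3 → 3-byte form E9 97 B3 at offsets 14–16.
U+F9EC → 3-byte form EF A7 AC at offsets 17–19.
Offset 17 falls in char 7's range; it's byte 1 of EF A7 AC = 0xEF.

0xEF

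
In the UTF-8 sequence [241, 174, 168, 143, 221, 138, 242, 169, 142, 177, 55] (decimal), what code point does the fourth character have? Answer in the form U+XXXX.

Offset 0: leading byte 0xF1 = 11110001 → 4-byte char #1 = F1 AE A8 8F.
Offset 4: leading byte 0xDD = 11011101 → 2-byte char #2 = DD 8A.
Offset 6: leading byte 0xF2 = 11110010 → 4-byte char #3 = F2 A9 8E B1.
Offset 10: leading byte 0x37 = 00110111 → 1-byte char #4 = 37.
Leading byte 0x37 = 00110111 matches 0xxxxxxx → 1-byte sequence.
Byte 1: 0x37 = 00110111, payload 0110111 (7 bits).
Concatenate: 0110111 = 0x37 (7 bits → U+0037).

U+0037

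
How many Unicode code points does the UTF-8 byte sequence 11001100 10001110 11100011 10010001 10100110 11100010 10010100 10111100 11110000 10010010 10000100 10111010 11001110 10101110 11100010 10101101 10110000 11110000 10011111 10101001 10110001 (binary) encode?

Byte at offset 0: 0xCC = 11001100 → 2-byte char (#1). Advance 2.
Byte at offset 2: 0xE3 = 11100011 → 3-byte char (#2). Advance 3.
Byte at offset 5: 0xE2 = 11100010 → 3-byte char (#3). Advance 3.
Byte at offset 8: 0xF0 = 11110000 → 4-byte char (#4). Advance 4.
Byte at offset 12: 0xCE = 11001110 → 2-byte char (#5). Advance 2.
Byte at offset 14: 0xE2 = 11100010 → 3-byte char (#6). Advance 3.
Byte at offset 17: 0xF0 = 11110000 → 4-byte char (#7). Advance 4.
Reached end at offset 21 after 7 code points.

7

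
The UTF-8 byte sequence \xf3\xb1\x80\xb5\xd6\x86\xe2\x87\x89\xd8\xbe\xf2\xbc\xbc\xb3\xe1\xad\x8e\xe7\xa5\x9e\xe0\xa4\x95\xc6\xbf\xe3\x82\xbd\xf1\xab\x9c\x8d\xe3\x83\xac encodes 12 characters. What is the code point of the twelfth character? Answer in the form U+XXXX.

U+30EC

Offset 0: leading byte 0xF3 = 11110011 → 4-byte char #1 = F3 B1 80 B5.
Offset 4: leading byte 0xD6 = 11010110 → 2-byte char #2 = D6 86.
Offset 6: leading byte 0xE2 = 11100010 → 3-byte char #3 = E2 87 89.
Offset 9: leading byte 0xD8 = 11011000 → 2-byte char #4 = D8 BE.
Offset 11: leading byte 0xF2 = 11110010 → 4-byte char #5 = F2 BC BC B3.
Offset 15: leading byte 0xE1 = 11100001 → 3-byte char #6 = E1 AD 8E.
Offset 18: leading byte 0xE7 = 11100111 → 3-byte char #7 = E7 A5 9E.
Offset 21: leading byte 0xE0 = 11100000 → 3-byte char #8 = E0 A4 95.
Offset 24: leading byte 0xC6 = 11000110 → 2-byte char #9 = C6 BF.
Offset 26: leading byte 0xE3 = 11100011 → 3-byte char #10 = E3 82 BD.
Offset 29: leading byte 0xF1 = 11110001 → 4-byte char #11 = F1 AB 9C 8D.
Offset 33: leading byte 0xE3 = 11100011 → 3-byte char #12 = E3 83 AC.
Leading byte 0xE3 = 11100011 matches 1110xxxx → 3-byte sequence.
Byte 1: 0xE3 = 11100011, payload 0011 (4 bits).
Byte 2: 0x83 = 10000011 (10xxxxxx ✓), payload 000011.
Byte 3: 0xAC = 10101100 (10xxxxxx ✓), payload 101100.
Concatenate: 0011000011101100 = 0x30EC (16 bits → U+30EC).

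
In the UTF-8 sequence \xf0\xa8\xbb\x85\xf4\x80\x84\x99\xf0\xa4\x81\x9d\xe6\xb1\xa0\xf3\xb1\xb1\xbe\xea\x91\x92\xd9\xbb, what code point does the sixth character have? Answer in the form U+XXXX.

U+A452

Offset 0: leading byte 0xF0 = 11110000 → 4-byte char #1 = F0 A8 BB 85.
Offset 4: leading byte 0xF4 = 11110100 → 4-byte char #2 = F4 80 84 99.
Offset 8: leading byte 0xF0 = 11110000 → 4-byte char #3 = F0 A4 81 9D.
Offset 12: leading byte 0xE6 = 11100110 → 3-byte char #4 = E6 B1 A0.
Offset 15: leading byte 0xF3 = 11110011 → 4-byte char #5 = F3 B1 B1 BE.
Offset 19: leading byte 0xEA = 11101010 → 3-byte char #6 = EA 91 92.
Leading byte 0xEA = 11101010 matches 1110xxxx → 3-byte sequence.
Byte 1: 0xEA = 11101010, payload 1010 (4 bits).
Byte 2: 0x91 = 10010001 (10xxxxxx ✓), payload 010001.
Byte 3: 0x92 = 10010010 (10xxxxxx ✓), payload 010010.
Concatenate: 1010010001010010 = 0xA452 (16 bits → U+A452).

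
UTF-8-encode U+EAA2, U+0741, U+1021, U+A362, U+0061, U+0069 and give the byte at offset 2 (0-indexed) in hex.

0xA2

U+EAA2 → 3-byte form EE AA A2 at offsets 0–2.
Offset 2 falls in char 1's range; it's byte 3 of EE AA A2 = 0xA2.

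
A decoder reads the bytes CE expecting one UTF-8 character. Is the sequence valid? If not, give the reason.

Leading byte 0xCE = 11001110 → 2-byte form, but only 1 byte is present.

invalid (sequence truncated)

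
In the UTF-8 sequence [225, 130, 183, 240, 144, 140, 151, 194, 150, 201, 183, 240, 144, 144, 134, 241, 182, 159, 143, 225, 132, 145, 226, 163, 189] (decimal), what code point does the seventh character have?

Offset 0: leading byte 0xE1 = 11100001 → 3-byte char #1 = E1 82 B7.
Offset 3: leading byte 0xF0 = 11110000 → 4-byte char #2 = F0 90 8C 97.
Offset 7: leading byte 0xC2 = 11000010 → 2-byte char #3 = C2 96.
Offset 9: leading byte 0xC9 = 11001001 → 2-byte char #4 = C9 B7.
Offset 11: leading byte 0xF0 = 11110000 → 4-byte char #5 = F0 90 90 86.
Offset 15: leading byte 0xF1 = 11110001 → 4-byte char #6 = F1 B6 9F 8F.
Offset 19: leading byte 0xE1 = 11100001 → 3-byte char #7 = E1 84 91.
Leading byte 0xE1 = 11100001 matches 1110xxxx → 3-byte sequence.
Byte 1: 0xE1 = 11100001, payload 0001 (4 bits).
Byte 2: 0x84 = 10000100 (10xxxxxx ✓), payload 000100.
Byte 3: 0x91 = 10010001 (10xxxxxx ✓), payload 010001.
Concatenate: 0001000100010001 = 0x1111 (16 bits → U+1111).

U+1111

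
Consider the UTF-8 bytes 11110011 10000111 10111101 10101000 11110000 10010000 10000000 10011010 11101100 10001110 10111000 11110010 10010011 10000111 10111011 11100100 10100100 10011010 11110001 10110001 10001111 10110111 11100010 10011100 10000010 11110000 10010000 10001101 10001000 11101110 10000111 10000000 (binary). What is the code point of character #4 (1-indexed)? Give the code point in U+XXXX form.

Offset 0: leading byte 0xF3 = 11110011 → 4-byte char #1 = F3 87 BD A8.
Offset 4: leading byte 0xF0 = 11110000 → 4-byte char #2 = F0 90 80 9A.
Offset 8: leading byte 0xEC = 11101100 → 3-byte char #3 = EC 8E B8.
Offset 11: leading byte 0xF2 = 11110010 → 4-byte char #4 = F2 93 87 BB.
Leading byte 0xF2 = 11110010 matches 11110xxx → 4-byte sequence.
Byte 1: 0xF2 = 11110010, payload 010 (3 bits).
Byte 2: 0x93 = 10010011 (10xxxxxx ✓), payload 010011.
Byte 3: 0x87 = 10000111 (10xxxxxx ✓), payload 000111.
Byte 4: 0xBB = 10111011 (10xxxxxx ✓), payload 111011.
Concatenate: 010010011000111111011 = 0x931FB (21 bits → U+931FB).

U+931FB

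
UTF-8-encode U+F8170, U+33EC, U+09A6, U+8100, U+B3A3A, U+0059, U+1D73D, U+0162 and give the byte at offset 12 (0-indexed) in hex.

U+F8170 → 4-byte form F3 B8 85 B0 at offsets 0–3.
U+33EC → 3-byte form E3 8F AC at offsets 4–6.
U+09A6 → 3-byte form E0 A6 A6 at offsets 7–9.
U+8100 → 3-byte form E8 84 80 at offsets 10–12.
Offset 12 falls in char 4's range; it's byte 3 of E8 84 80 = 0x80.

0x80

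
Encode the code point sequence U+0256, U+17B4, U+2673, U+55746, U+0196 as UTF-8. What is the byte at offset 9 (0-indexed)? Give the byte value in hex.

U+0256 → 2-byte form C9 96 at offsets 0–1.
U+17B4 → 3-byte form E1 9E B4 at offsets 2–4.
U+2673 → 3-byte form E2 99 B3 at offsets 5–7.
U+55746 → 4-byte form F1 95 9D 86 at offsets 8–11.
Offset 9 falls in char 4's range; it's byte 2 of F1 95 9D 86 = 0x95.

0x95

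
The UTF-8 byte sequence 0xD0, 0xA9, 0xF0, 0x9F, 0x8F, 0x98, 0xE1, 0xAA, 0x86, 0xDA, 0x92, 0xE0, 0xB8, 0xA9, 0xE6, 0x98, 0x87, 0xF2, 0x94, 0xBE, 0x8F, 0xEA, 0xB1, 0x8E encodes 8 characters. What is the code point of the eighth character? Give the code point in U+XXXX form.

Offset 0: leading byte 0xD0 = 11010000 → 2-byte char #1 = D0 A9.
Offset 2: leading byte 0xF0 = 11110000 → 4-byte char #2 = F0 9F 8F 98.
Offset 6: leading byte 0xE1 = 11100001 → 3-byte char #3 = E1 AA 86.
Offset 9: leading byte 0xDA = 11011010 → 2-byte char #4 = DA 92.
Offset 11: leading byte 0xE0 = 11100000 → 3-byte char #5 = E0 B8 A9.
Offset 14: leading byte 0xE6 = 11100110 → 3-byte char #6 = E6 98 87.
Offset 17: leading byte 0xF2 = 11110010 → 4-byte char #7 = F2 94 BE 8F.
Offset 21: leading byte 0xEA = 11101010 → 3-byte char #8 = EA B1 8E.
Leading byte 0xEA = 11101010 matches 1110xxxx → 3-byte sequence.
Byte 1: 0xEA = 11101010, payload 1010 (4 bits).
Byte 2: 0xB1 = 10110001 (10xxxxxx ✓), payload 110001.
Byte 3: 0x8E = 10001110 (10xxxxxx ✓), payload 001110.
Concatenate: 1010110001001110 = 0xAC4E (16 bits → U+AC4E).

U+AC4E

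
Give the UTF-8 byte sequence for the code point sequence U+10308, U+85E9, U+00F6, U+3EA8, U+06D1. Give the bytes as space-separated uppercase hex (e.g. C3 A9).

U+10308: 4-byte form → F0 90 8C 88.
U+85E9: 3-byte form → E8 97 A9.
U+00F6: 2-byte form → C3 B6.
U+3EA8: 3-byte form → E3 BA A8.
U+06D1: 2-byte form → DB 91.
Concatenated (14 bytes): F0 90 8C 88 E8 97 A9 C3 B6 E3 BA A8 DB 91.

F0 90 8C 88 E8 97 A9 C3 B6 E3 BA A8 DB 91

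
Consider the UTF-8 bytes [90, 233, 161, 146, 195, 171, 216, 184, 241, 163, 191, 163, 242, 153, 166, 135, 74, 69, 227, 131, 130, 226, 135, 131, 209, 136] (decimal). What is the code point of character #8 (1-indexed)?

U+0045

Offset 0: leading byte 0x5A = 01011010 → 1-byte char #1 = 5A.
Offset 1: leading byte 0xE9 = 11101001 → 3-byte char #2 = E9 A1 92.
Offset 4: leading byte 0xC3 = 11000011 → 2-byte char #3 = C3 AB.
Offset 6: leading byte 0xD8 = 11011000 → 2-byte char #4 = D8 B8.
Offset 8: leading byte 0xF1 = 11110001 → 4-byte char #5 = F1 A3 BF A3.
Offset 12: leading byte 0xF2 = 11110010 → 4-byte char #6 = F2 99 A6 87.
Offset 16: leading byte 0x4A = 01001010 → 1-byte char #7 = 4A.
Offset 17: leading byte 0x45 = 01000101 → 1-byte char #8 = 45.
Leading byte 0x45 = 01000101 matches 0xxxxxxx → 1-byte sequence.
Byte 1: 0x45 = 01000101, payload 1000101 (7 bits).
Concatenate: 1000101 = 0x45 (7 bits → U+0045).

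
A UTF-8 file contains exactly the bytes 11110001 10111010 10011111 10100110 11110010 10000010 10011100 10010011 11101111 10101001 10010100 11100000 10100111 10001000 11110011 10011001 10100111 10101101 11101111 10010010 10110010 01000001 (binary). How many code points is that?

7

Byte at offset 0: 0xF1 = 11110001 → 4-byte char (#1). Advance 4.
Byte at offset 4: 0xF2 = 11110010 → 4-byte char (#2). Advance 4.
Byte at offset 8: 0xEF = 11101111 → 3-byte char (#3). Advance 3.
Byte at offset 11: 0xE0 = 11100000 → 3-byte char (#4). Advance 3.
Byte at offset 14: 0xF3 = 11110011 → 4-byte char (#5). Advance 4.
Byte at offset 18: 0xEF = 11101111 → 3-byte char (#6). Advance 3.
Byte at offset 21: 0x41 = 01000001 → 1-byte char (#7). Advance 1.
Reached end at offset 22 after 7 code points.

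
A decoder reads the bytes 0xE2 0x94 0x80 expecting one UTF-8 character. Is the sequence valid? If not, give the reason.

valid

Leading byte 0xE2 = 11100010 → 3-byte form.
Continuation bytes 0x94=10010100, 0x80=10000000 all match 10xxxxxx.
Decoded value 0x2500 is ≥ 0x800 (shortest form) and not a surrogate.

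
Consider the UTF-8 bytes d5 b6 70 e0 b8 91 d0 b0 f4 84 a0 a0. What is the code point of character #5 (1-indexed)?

U+104820

Offset 0: leading byte 0xD5 = 11010101 → 2-byte char #1 = D5 B6.
Offset 2: leading byte 0x70 = 01110000 → 1-byte char #2 = 70.
Offset 3: leading byte 0xE0 = 11100000 → 3-byte char #3 = E0 B8 91.
Offset 6: leading byte 0xD0 = 11010000 → 2-byte char #4 = D0 B0.
Offset 8: leading byte 0xF4 = 11110100 → 4-byte char #5 = F4 84 A0 A0.
Leading byte 0xF4 = 11110100 matches 11110xxx → 4-byte sequence.
Byte 1: 0xF4 = 11110100, payload 100 (3 bits).
Byte 2: 0x84 = 10000100 (10xxxxxx ✓), payload 000100.
Byte 3: 0xA0 = 10100000 (10xxxxxx ✓), payload 100000.
Byte 4: 0xA0 = 10100000 (10xxxxxx ✓), payload 100000.
Concatenate: 100000100100000100000 = 0x104820 (21 bits → U+104820).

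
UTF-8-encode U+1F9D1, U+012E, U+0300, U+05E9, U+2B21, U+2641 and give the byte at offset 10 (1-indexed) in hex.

1-indexed offset 10 is 0-indexed offset 9.
U+1F9D1 → 4-byte form F0 9F A7 91 at offsets 0–3.
U+012E → 2-byte form C4 AE at offsets 4–5.
U+0300 → 2-byte form CC 80 at offsets 6–7.
U+05E9 → 2-byte form D7 A9 at offsets 8–9.
Offset 9 falls in char 4's range; it's byte 2 of D7 A9 = 0xA9.

0xA9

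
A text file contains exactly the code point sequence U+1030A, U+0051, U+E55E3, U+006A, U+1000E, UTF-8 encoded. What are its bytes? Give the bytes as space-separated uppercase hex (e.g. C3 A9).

U+1030A: 4-byte form → F0 90 8C 8A.
U+0051: 1-byte form → 51.
U+E55E3: 4-byte form → F3 A5 97 A3.
U+006A: 1-byte form → 6A.
U+1000E: 4-byte form → F0 90 80 8E.
Concatenated (14 bytes): F0 90 8C 8A 51 F3 A5 97 A3 6A F0 90 80 8E.

F0 90 8C 8A 51 F3 A5 97 A3 6A F0 90 80 8E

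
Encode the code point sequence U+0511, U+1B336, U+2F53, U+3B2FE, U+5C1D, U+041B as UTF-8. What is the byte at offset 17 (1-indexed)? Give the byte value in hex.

0xD0

1-indexed offset 17 is 0-indexed offset 16.
U+0511 → 2-byte form D4 91 at offsets 0–1.
U+1B336 → 4-byte form F0 9B 8C B6 at offsets 2–5.
U+2F53 → 3-byte form E2 BD 93 at offsets 6–8.
U+3B2FE → 4-byte form F0 BB 8B BE at offsets 9–12.
U+5C1D → 3-byte form E5 B0 9D at offsets 13–15.
U+041B → 2-byte form D0 9B at offsets 16–17.
Offset 16 falls in char 6's range; it's byte 1 of D0 9B = 0xD0.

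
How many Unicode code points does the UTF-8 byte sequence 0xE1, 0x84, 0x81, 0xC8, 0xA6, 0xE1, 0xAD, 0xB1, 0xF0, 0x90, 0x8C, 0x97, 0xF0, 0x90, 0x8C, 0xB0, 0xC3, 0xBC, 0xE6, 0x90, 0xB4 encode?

7

Byte at offset 0: 0xE1 = 11100001 → 3-byte char (#1). Advance 3.
Byte at offset 3: 0xC8 = 11001000 → 2-byte char (#2). Advance 2.
Byte at offset 5: 0xE1 = 11100001 → 3-byte char (#3). Advance 3.
Byte at offset 8: 0xF0 = 11110000 → 4-byte char (#4). Advance 4.
Byte at offset 12: 0xF0 = 11110000 → 4-byte char (#5). Advance 4.
Byte at offset 16: 0xC3 = 11000011 → 2-byte char (#6). Advance 2.
Byte at offset 18: 0xE6 = 11100110 → 3-byte char (#7). Advance 3.
Reached end at offset 21 after 7 code points.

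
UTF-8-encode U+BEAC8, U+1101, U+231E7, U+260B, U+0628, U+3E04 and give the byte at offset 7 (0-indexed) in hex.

U+BEAC8 → 4-byte form F2 BE AB 88 at offsets 0–3.
U+1101 → 3-byte form E1 84 81 at offsets 4–6.
U+231E7 → 4-byte form F0 A3 87 A7 at offsets 7–10.
Offset 7 falls in char 3's range; it's byte 1 of F0 A3 87 A7 = 0xF0.

0xF0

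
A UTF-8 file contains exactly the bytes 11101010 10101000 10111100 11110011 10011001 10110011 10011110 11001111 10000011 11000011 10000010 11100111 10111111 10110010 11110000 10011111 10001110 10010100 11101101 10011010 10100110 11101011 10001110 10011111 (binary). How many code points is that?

Byte at offset 0: 0xEA = 11101010 → 3-byte char (#1). Advance 3.
Byte at offset 3: 0xF3 = 11110011 → 4-byte char (#2). Advance 4.
Byte at offset 7: 0xCF = 11001111 → 2-byte char (#3). Advance 2.
Byte at offset 9: 0xC3 = 11000011 → 2-byte char (#4). Advance 2.
Byte at offset 11: 0xE7 = 11100111 → 3-byte char (#5). Advance 3.
Byte at offset 14: 0xF0 = 11110000 → 4-byte char (#6). Advance 4.
Byte at offset 18: 0xED = 11101101 → 3-byte char (#7). Advance 3.
Byte at offset 21: 0xEB = 11101011 → 3-byte char (#8). Advance 3.
Reached end at offset 24 after 8 code points.

8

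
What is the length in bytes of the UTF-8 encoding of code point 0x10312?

U+10312 = 0x10312. UTF-8 uses 1 byte below 0x80, 2 below 0x800, 3 below 0x10000, 4 up to 0x10FFFF. 0x10312 is in U+10000–U+10FFFF → 4 bytes.

4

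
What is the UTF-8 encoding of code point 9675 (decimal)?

U+25CB = 0x25CB = 9675 decimal. In range U+0800–U+FFFF → 3-byte form: 1110xxxx 10xxxxxx 10xxxxxx.
Binary (16 bits): 0010010111001011.
Split 4+6+6: 0010 | 010111 | 001011.
Byte 1: 11100010 = 0xE2.
Byte 2: 10010111 = 0x97.
Byte 3: 10001011 = 0x8B.

E2 97 8B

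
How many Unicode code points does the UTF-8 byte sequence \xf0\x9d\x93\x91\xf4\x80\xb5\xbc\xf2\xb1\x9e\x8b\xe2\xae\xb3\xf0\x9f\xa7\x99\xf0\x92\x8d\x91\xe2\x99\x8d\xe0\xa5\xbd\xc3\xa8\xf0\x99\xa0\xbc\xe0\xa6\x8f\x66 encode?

12

Byte at offset 0: 0xF0 = 11110000 → 4-byte char (#1). Advance 4.
Byte at offset 4: 0xF4 = 11110100 → 4-byte char (#2). Advance 4.
Byte at offset 8: 0xF2 = 11110010 → 4-byte char (#3). Advance 4.
Byte at offset 12: 0xE2 = 11100010 → 3-byte char (#4). Advance 3.
Byte at offset 15: 0xF0 = 11110000 → 4-byte char (#5). Advance 4.
Byte at offset 19: 0xF0 = 11110000 → 4-byte char (#6). Advance 4.
Byte at offset 23: 0xE2 = 11100010 → 3-byte char (#7). Advance 3.
Byte at offset 26: 0xE0 = 11100000 → 3-byte char (#8). Advance 3.
Byte at offset 29: 0xC3 = 11000011 → 2-byte char (#9). Advance 2.
Byte at offset 31: 0xF0 = 11110000 → 4-byte char (#10). Advance 4.
Byte at offset 35: 0xE0 = 11100000 → 3-byte char (#11). Advance 3.
Byte at offset 38: 0x66 = 01100110 → 1-byte char (#12). Advance 1.
Reached end at offset 39 after 12 code points.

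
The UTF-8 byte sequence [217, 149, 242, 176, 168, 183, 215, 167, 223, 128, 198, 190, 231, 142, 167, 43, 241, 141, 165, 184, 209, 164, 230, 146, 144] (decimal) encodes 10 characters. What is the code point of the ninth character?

Offset 0: leading byte 0xD9 = 11011001 → 2-byte char #1 = D9 95.
Offset 2: leading byte 0xF2 = 11110010 → 4-byte char #2 = F2 B0 A8 B7.
Offset 6: leading byte 0xD7 = 11010111 → 2-byte char #3 = D7 A7.
Offset 8: leading byte 0xDF = 11011111 → 2-byte char #4 = DF 80.
Offset 10: leading byte 0xC6 = 11000110 → 2-byte char #5 = C6 BE.
Offset 12: leading byte 0xE7 = 11100111 → 3-byte char #6 = E7 8E A7.
Offset 15: leading byte 0x2B = 00101011 → 1-byte char #7 = 2B.
Offset 16: leading byte 0xF1 = 11110001 → 4-byte char #8 = F1 8D A5 B8.
Offset 20: leading byte 0xD1 = 11010001 → 2-byte char #9 = D1 A4.
Leading byte 0xD1 = 11010001 matches 110xxxxx → 2-byte sequence.
Byte 1: 0xD1 = 11010001, payload 10001 (5 bits).
Byte 2: 0xA4 = 10100100 (10xxxxxx ✓), payload 100100.
Concatenate: 10001100100 = 0x464 (11 bits → U+0464).

U+0464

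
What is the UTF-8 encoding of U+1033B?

F0 90 8C BB

U+1033B = 0x1033B = 66363 decimal. In range U+10000–U+10FFFF → 4-byte form: 11110xxx 10xxxxxx 10xxxxxx 10xxxxxx.
Binary (21 bits): 000010000001100111011.
Split 3+6+6+6: 000 | 010000 | 001100 | 111011.
Byte 1: 11110000 = 0xF0.
Byte 2: 10010000 = 0x90.
Byte 3: 10001100 = 0x8C.
Byte 4: 10111011 = 0xBB.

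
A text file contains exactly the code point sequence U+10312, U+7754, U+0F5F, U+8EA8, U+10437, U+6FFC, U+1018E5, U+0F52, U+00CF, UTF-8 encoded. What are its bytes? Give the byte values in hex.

F0 90 8C 92 E7 9D 94 E0 BD 9F E8 BA A8 F0 90 90 B7 E6 BF BC F4 81 A3 A5 E0 BD 92 C3 8F

U+10312: 4-byte form → F0 90 8C 92.
U+7754: 3-byte form → E7 9D 94.
U+0F5F: 3-byte form → E0 BD 9F.
U+8EA8: 3-byte form → E8 BA A8.
U+10437: 4-byte form → F0 90 90 B7.
U+6FFC: 3-byte form → E6 BF BC.
U+1018E5: 4-byte form → F4 81 A3 A5.
U+0F52: 3-byte form → E0 BD 92.
U+00CF: 2-byte form → C3 8F.
Concatenated (29 bytes): F0 90 8C 92 E7 9D 94 E0 BD 9F E8 BA A8 F0 90 90 B7 E6 BF BC F4 81 A3 A5 E0 BD 92 C3 8F.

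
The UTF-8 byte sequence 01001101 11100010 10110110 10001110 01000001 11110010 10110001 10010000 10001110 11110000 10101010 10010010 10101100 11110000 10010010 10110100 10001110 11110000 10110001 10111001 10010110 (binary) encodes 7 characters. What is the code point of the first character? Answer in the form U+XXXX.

Offset 0: leading byte 0x4D = 01001101 → 1-byte char #1 = 4D.
Leading byte 0x4D = 01001101 matches 0xxxxxxx → 1-byte sequence.
Byte 1: 0x4D = 01001101, payload 1001101 (7 bits).
Concatenate: 1001101 = 0x4D (7 bits → U+004D).

U+004D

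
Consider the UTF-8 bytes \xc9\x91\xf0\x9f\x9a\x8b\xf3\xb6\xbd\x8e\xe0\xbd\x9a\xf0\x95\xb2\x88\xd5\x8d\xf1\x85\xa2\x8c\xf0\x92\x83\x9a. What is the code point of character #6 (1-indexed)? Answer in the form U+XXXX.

U+054D

Offset 0: leading byte 0xC9 = 11001001 → 2-byte char #1 = C9 91.
Offset 2: leading byte 0xF0 = 11110000 → 4-byte char #2 = F0 9F 9A 8B.
Offset 6: leading byte 0xF3 = 11110011 → 4-byte char #3 = F3 B6 BD 8E.
Offset 10: leading byte 0xE0 = 11100000 → 3-byte char #4 = E0 BD 9A.
Offset 13: leading byte 0xF0 = 11110000 → 4-byte char #5 = F0 95 B2 88.
Offset 17: leading byte 0xD5 = 11010101 → 2-byte char #6 = D5 8D.
Leading byte 0xD5 = 11010101 matches 110xxxxx → 2-byte sequence.
Byte 1: 0xD5 = 11010101, payload 10101 (5 bits).
Byte 2: 0x8D = 10001101 (10xxxxxx ✓), payload 001101.
Concatenate: 10101001101 = 0x54D (11 bits → U+054D).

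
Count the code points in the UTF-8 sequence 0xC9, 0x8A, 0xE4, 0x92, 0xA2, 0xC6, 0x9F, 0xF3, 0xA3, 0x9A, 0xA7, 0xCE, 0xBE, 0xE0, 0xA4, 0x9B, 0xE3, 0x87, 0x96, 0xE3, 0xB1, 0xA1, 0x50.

9

Byte at offset 0: 0xC9 = 11001001 → 2-byte char (#1). Advance 2.
Byte at offset 2: 0xE4 = 11100100 → 3-byte char (#2). Advance 3.
Byte at offset 5: 0xC6 = 11000110 → 2-byte char (#3). Advance 2.
Byte at offset 7: 0xF3 = 11110011 → 4-byte char (#4). Advance 4.
Byte at offset 11: 0xCE = 11001110 → 2-byte char (#5). Advance 2.
Byte at offset 13: 0xE0 = 11100000 → 3-byte char (#6). Advance 3.
Byte at offset 16: 0xE3 = 11100011 → 3-byte char (#7). Advance 3.
Byte at offset 19: 0xE3 = 11100011 → 3-byte char (#8). Advance 3.
Byte at offset 22: 0x50 = 01010000 → 1-byte char (#9). Advance 1.
Reached end at offset 23 after 9 code points.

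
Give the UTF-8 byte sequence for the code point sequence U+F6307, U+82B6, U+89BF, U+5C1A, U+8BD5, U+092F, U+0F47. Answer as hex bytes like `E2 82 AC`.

F3 B6 8C 87 E8 8A B6 E8 A6 BF E5 B0 9A E8 AF 95 E0 A4 AF E0 BD 87

U+F6307: 4-byte form → F3 B6 8C 87.
U+82B6: 3-byte form → E8 8A B6.
U+89BF: 3-byte form → E8 A6 BF.
U+5C1A: 3-byte form → E5 B0 9A.
U+8BD5: 3-byte form → E8 AF 95.
U+092F: 3-byte form → E0 A4 AF.
U+0F47: 3-byte form → E0 BD 87.
Concatenated (22 bytes): F3 B6 8C 87 E8 8A B6 E8 A6 BF E5 B0 9A E8 AF 95 E0 A4 AF E0 BD 87.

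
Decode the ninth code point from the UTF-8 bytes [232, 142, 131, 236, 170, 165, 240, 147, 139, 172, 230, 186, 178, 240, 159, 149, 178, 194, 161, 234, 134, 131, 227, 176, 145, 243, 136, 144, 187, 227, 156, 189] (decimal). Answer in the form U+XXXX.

U+C843B

Offset 0: leading byte 0xE8 = 11101000 → 3-byte char #1 = E8 8E 83.
Offset 3: leading byte 0xEC = 11101100 → 3-byte char #2 = EC AA A5.
Offset 6: leading byte 0xF0 = 11110000 → 4-byte char #3 = F0 93 8B AC.
Offset 10: leading byte 0xE6 = 11100110 → 3-byte char #4 = E6 BA B2.
Offset 13: leading byte 0xF0 = 11110000 → 4-byte char #5 = F0 9F 95 B2.
Offset 17: leading byte 0xC2 = 11000010 → 2-byte char #6 = C2 A1.
Offset 19: leading byte 0xEA = 11101010 → 3-byte char #7 = EA 86 83.
Offset 22: leading byte 0xE3 = 11100011 → 3-byte char #8 = E3 B0 91.
Offset 25: leading byte 0xF3 = 11110011 → 4-byte char #9 = F3 88 90 BB.
Leading byte 0xF3 = 11110011 matches 11110xxx → 4-byte sequence.
Byte 1: 0xF3 = 11110011, payload 011 (3 bits).
Byte 2: 0x88 = 10001000 (10xxxxxx ✓), payload 001000.
Byte 3: 0x90 = 10010000 (10xxxxxx ✓), payload 010000.
Byte 4: 0xBB = 10111011 (10xxxxxx ✓), payload 111011.
Concatenate: 011001000010000111011 = 0xC843B (21 bits → U+C843B).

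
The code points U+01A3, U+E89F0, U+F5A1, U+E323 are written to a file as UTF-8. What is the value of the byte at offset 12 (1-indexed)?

1-indexed offset 12 is 0-indexed offset 11.
U+01A3 → 2-byte form C6 A3 at offsets 0–1.
U+E89F0 → 4-byte form F3 A8 A7 B0 at offsets 2–5.
U+F5A1 → 3-byte form EF 96 A1 at offsets 6–8.
U+E323 → 3-byte form EE 8C A3 at offsets 9–11.
Offset 11 falls in char 4's range; it's byte 3 of EE 8C A3 = 0xA3.

0xA3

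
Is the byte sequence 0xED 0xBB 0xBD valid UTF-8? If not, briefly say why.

invalid (encodes a surrogate (U+D800–U+DFFF))

Structurally a 3-byte sequence; payload = 0xDEFD.
But 0xDEFD is in U+D800–U+DFFF, the surrogate range. Surrogates are not Unicode scalar values and are forbidden in UTF-8.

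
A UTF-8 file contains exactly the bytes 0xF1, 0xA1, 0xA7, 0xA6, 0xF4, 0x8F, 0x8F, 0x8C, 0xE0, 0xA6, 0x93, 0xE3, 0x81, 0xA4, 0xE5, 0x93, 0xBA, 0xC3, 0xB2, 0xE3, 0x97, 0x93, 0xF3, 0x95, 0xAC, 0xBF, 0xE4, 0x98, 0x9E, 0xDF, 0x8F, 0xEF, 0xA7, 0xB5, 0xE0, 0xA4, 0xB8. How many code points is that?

Byte at offset 0: 0xF1 = 11110001 → 4-byte char (#1). Advance 4.
Byte at offset 4: 0xF4 = 11110100 → 4-byte char (#2). Advance 4.
Byte at offset 8: 0xE0 = 11100000 → 3-byte char (#3). Advance 3.
Byte at offset 11: 0xE3 = 11100011 → 3-byte char (#4). Advance 3.
Byte at offset 14: 0xE5 = 11100101 → 3-byte char (#5). Advance 3.
Byte at offset 17: 0xC3 = 11000011 → 2-byte char (#6). Advance 2.
Byte at offset 19: 0xE3 = 11100011 → 3-byte char (#7). Advance 3.
Byte at offset 22: 0xF3 = 11110011 → 4-byte char (#8). Advance 4.
Byte at offset 26: 0xE4 = 11100100 → 3-byte char (#9). Advance 3.
Byte at offset 29: 0xDF = 11011111 → 2-byte char (#10). Advance 2.
Byte at offset 31: 0xEF = 11101111 → 3-byte char (#11). Advance 3.
Byte at offset 34: 0xE0 = 11100000 → 3-byte char (#12). Advance 3.
Reached end at offset 37 after 12 code points.

12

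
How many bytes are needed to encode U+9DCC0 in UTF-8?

4

U+9DCC0 = 0x9DCC0. UTF-8 uses 1 byte below 0x80, 2 below 0x800, 3 below 0x10000, 4 up to 0x10FFFF. 0x9DCC0 is in U+10000–U+10FFFF → 4 bytes.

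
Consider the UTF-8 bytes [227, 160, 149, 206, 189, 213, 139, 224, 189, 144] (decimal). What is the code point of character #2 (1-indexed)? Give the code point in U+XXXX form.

U+03BD

Offset 0: leading byte 0xE3 = 11100011 → 3-byte char #1 = E3 A0 95.
Offset 3: leading byte 0xCE = 11001110 → 2-byte char #2 = CE BD.
Leading byte 0xCE = 11001110 matches 110xxxxx → 2-byte sequence.
Byte 1: 0xCE = 11001110, payload 01110 (5 bits).
Byte 2: 0xBD = 10111101 (10xxxxxx ✓), payload 111101.
Concatenate: 01110111101 = 0x3BD (11 bits → U+03BD).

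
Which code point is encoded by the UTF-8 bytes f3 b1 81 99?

U+F1059

Leading byte 0xF3 = 11110011 matches 11110xxx → 4-byte sequence.
Byte 1: 0xF3 = 11110011, payload 011 (3 bits).
Byte 2: 0xB1 = 10110001 (10xxxxxx ✓), payload 110001.
Byte 3: 0x81 = 10000001 (10xxxxxx ✓), payload 000001.
Byte 4: 0x99 = 10011001 (10xxxxxx ✓), payload 011001.
Concatenate: 011110001000001011001 = 0xF1059 (21 bits → U+F1059).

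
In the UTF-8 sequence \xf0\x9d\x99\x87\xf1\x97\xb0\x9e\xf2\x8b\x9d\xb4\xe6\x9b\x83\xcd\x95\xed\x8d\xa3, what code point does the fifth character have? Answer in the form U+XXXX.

Offset 0: leading byte 0xF0 = 11110000 → 4-byte char #1 = F0 9D 99 87.
Offset 4: leading byte 0xF1 = 11110001 → 4-byte char #2 = F1 97 B0 9E.
Offset 8: leading byte 0xF2 = 11110010 → 4-byte char #3 = F2 8B 9D B4.
Offset 12: leading byte 0xE6 = 11100110 → 3-byte char #4 = E6 9B 83.
Offset 15: leading byte 0xCD = 11001101 → 2-byte char #5 = CD 95.
Leading byte 0xCD = 11001101 matches 110xxxxx → 2-byte sequence.
Byte 1: 0xCD = 11001101, payload 01101 (5 bits).
Byte 2: 0x95 = 10010101 (10xxxxxx ✓), payload 010101.
Concatenate: 01101010101 = 0x355 (11 bits → U+0355).

U+0355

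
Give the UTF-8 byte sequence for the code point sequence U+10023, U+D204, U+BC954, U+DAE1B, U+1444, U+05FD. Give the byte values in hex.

U+10023: 4-byte form → F0 90 80 A3.
U+D204: 3-byte form → ED 88 84.
U+BC954: 4-byte form → F2 BC A5 94.
U+DAE1B: 4-byte form → F3 9A B8 9B.
U+1444: 3-byte form → E1 91 84.
U+05FD: 2-byte form → D7 BD.
Concatenated (20 bytes): F0 90 80 A3 ED 88 84 F2 BC A5 94 F3 9A B8 9B E1 91 84 D7 BD.

F0 90 80 A3 ED 88 84 F2 BC A5 94 F3 9A B8 9B E1 91 84 D7 BD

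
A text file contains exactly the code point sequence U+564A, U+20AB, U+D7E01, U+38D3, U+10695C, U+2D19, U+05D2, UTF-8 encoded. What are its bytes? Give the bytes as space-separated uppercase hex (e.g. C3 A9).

U+564A: 3-byte form → E5 99 8A.
U+20AB: 3-byte form → E2 82 AB.
U+D7E01: 4-byte form → F3 97 B8 81.
U+38D3: 3-byte form → E3 A3 93.
U+10695C: 4-byte form → F4 86 A5 9C.
U+2D19: 3-byte form → E2 B4 99.
U+05D2: 2-byte form → D7 92.
Concatenated (22 bytes): E5 99 8A E2 82 AB F3 97 B8 81 E3 A3 93 F4 86 A5 9C E2 B4 99 D7 92.

E5 99 8A E2 82 AB F3 97 B8 81 E3 A3 93 F4 86 A5 9C E2 B4 99 D7 92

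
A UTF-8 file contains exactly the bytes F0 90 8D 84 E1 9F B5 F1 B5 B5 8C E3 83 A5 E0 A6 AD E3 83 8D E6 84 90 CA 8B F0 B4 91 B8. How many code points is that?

9

Byte at offset 0: 0xF0 = 11110000 → 4-byte char (#1). Advance 4.
Byte at offset 4: 0xE1 = 11100001 → 3-byte char (#2). Advance 3.
Byte at offset 7: 0xF1 = 11110001 → 4-byte char (#3). Advance 4.
Byte at offset 11: 0xE3 = 11100011 → 3-byte char (#4). Advance 3.
Byte at offset 14: 0xE0 = 11100000 → 3-byte char (#5). Advance 3.
Byte at offset 17: 0xE3 = 11100011 → 3-byte char (#6). Advance 3.
Byte at offset 20: 0xE6 = 11100110 → 3-byte char (#7). Advance 3.
Byte at offset 23: 0xCA = 11001010 → 2-byte char (#8). Advance 2.
Byte at offset 25: 0xF0 = 11110000 → 4-byte char (#9). Advance 4.
Reached end at offset 29 after 9 code points.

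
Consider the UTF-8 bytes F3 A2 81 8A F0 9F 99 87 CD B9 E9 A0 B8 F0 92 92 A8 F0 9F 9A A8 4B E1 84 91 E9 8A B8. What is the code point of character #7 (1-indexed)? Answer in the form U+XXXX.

Offset 0: leading byte 0xF3 = 11110011 → 4-byte char #1 = F3 A2 81 8A.
Offset 4: leading byte 0xF0 = 11110000 → 4-byte char #2 = F0 9F 99 87.
Offset 8: leading byte 0xCD = 11001101 → 2-byte char #3 = CD B9.
Offset 10: leading byte 0xE9 = 11101001 → 3-byte char #4 = E9 A0 B8.
Offset 13: leading byte 0xF0 = 11110000 → 4-byte char #5 = F0 92 92 A8.
Offset 17: leading byte 0xF0 = 11110000 → 4-byte char #6 = F0 9F 9A A8.
Offset 21: leading byte 0x4B = 01001011 → 1-byte char #7 = 4B.
Leading byte 0x4B = 01001011 matches 0xxxxxxx → 1-byte sequence.
Byte 1: 0x4B = 01001011, payload 1001011 (7 bits).
Concatenate: 1001011 = 0x4B (7 bits → U+004B).

U+004B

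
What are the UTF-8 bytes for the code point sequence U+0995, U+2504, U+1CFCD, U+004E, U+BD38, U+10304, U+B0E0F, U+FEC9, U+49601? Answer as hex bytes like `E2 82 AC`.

U+0995: 3-byte form → E0 A6 95.
U+2504: 3-byte form → E2 94 84.
U+1CFCD: 4-byte form → F0 9C BF 8D.
U+004E: 1-byte form → 4E.
U+BD38: 3-byte form → EB B4 B8.
U+10304: 4-byte form → F0 90 8C 84.
U+B0E0F: 4-byte form → F2 B0 B8 8F.
U+FEC9: 3-byte form → EF BB 89.
U+49601: 4-byte form → F1 89 98 81.
Concatenated (29 bytes): E0 A6 95 E2 94 84 F0 9C BF 8D 4E EB B4 B8 F0 90 8C 84 F2 B0 B8 8F EF BB 89 F1 89 98 81.

E0 A6 95 E2 94 84 F0 9C BF 8D 4E EB B4 B8 F0 90 8C 84 F2 B0 B8 8F EF BB 89 F1 89 98 81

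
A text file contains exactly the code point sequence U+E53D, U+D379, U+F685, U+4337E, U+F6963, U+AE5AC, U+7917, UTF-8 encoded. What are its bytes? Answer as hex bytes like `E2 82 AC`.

U+E53D: 3-byte form → EE 94 BD.
U+D379: 3-byte form → ED 8D B9.
U+F685: 3-byte form → EF 9A 85.
U+4337E: 4-byte form → F1 83 8D BE.
U+F6963: 4-byte form → F3 B6 A5 A3.
U+AE5AC: 4-byte form → F2 AE 96 AC.
U+7917: 3-byte form → E7 A4 97.
Concatenated (24 bytes): EE 94 BD ED 8D B9 EF 9A 85 F1 83 8D BE F3 B6 A5 A3 F2 AE 96 AC E7 A4 97.

EE 94 BD ED 8D B9 EF 9A 85 F1 83 8D BE F3 B6 A5 A3 F2 AE 96 AC E7 A4 97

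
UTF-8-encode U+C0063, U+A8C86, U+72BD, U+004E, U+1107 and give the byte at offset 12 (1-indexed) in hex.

0x4E

1-indexed offset 12 is 0-indexed offset 11.
U+C0063 → 4-byte form F3 80 81 A3 at offsets 0–3.
U+A8C86 → 4-byte form F2 A8 B2 86 at offsets 4–7.
U+72BD → 3-byte form E7 8A BD at offsets 8–10.
U+004E → 1-byte form 4E at offsets 11–11.
Offset 11 falls in char 4's range; it's byte 1 of 4E = 0x4E.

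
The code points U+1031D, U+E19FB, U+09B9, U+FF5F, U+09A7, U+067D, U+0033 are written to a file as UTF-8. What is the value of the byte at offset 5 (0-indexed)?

0xA1

U+1031D → 4-byte form F0 90 8C 9D at offsets 0–3.
U+E19FB → 4-byte form F3 A1 A7 BB at offsets 4–7.
Offset 5 falls in char 2's range; it's byte 2 of F3 A1 A7 BB = 0xA1.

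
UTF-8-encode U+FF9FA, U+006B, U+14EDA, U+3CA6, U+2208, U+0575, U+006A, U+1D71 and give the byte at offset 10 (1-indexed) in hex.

1-indexed offset 10 is 0-indexed offset 9.
U+FF9FA → 4-byte form F3 BF A7 BA at offsets 0–3.
U+006B → 1-byte form 6B at offsets 4–4.
U+14EDA → 4-byte form F0 94 BB 9A at offsets 5–8.
U+3CA6 → 3-byte form E3 B2 A6 at offsets 9–11.
Offset 9 falls in char 4's range; it's byte 1 of E3 B2 A6 = 0xE3.

0xE3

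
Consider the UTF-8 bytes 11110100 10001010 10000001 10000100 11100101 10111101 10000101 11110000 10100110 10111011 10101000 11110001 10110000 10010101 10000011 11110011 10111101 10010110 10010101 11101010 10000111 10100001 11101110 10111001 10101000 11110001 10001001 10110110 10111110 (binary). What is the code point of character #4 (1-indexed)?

Offset 0: leading byte 0xF4 = 11110100 → 4-byte char #1 = F4 8A 81 84.
Offset 4: leading byte 0xE5 = 11100101 → 3-byte char #2 = E5 BD 85.
Offset 7: leading byte 0xF0 = 11110000 → 4-byte char #3 = F0 A6 BB A8.
Offset 11: leading byte 0xF1 = 11110001 → 4-byte char #4 = F1 B0 95 83.
Leading byte 0xF1 = 11110001 matches 11110xxx → 4-byte sequence.
Byte 1: 0xF1 = 11110001, payload 001 (3 bits).
Byte 2: 0xB0 = 10110000 (10xxxxxx ✓), payload 110000.
Byte 3: 0x95 = 10010101 (10xxxxxx ✓), payload 010101.
Byte 4: 0x83 = 10000011 (10xxxxxx ✓), payload 000011.
Concatenate: 001110000010101000011 = 0x70543 (21 bits → U+70543).

U+70543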